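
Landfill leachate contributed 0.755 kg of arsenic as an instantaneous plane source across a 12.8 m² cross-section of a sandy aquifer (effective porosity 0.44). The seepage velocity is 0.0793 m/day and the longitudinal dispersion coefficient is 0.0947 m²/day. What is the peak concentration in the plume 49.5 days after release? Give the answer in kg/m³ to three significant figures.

The peak of an instantaneous 1D plume sits at x = vt; there the Gaussian factor is 1 and C_max = M/(n_e·A·√(4πDt)), where n_e·A is the pore area the mass is dissolved in.
√(4πDt) = √(4π × 0.0947 × 49.5) = 7.675 m, so C_max = 0.755/(0.44 × 12.8 × 7.675) = 0.0175 kg/m³.

0.0175 kg/m³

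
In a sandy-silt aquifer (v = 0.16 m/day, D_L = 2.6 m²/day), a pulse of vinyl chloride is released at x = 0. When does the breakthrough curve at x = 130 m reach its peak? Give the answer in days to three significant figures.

717 days

For the 1D instantaneous-source solution, setting ∂C/∂t = 0 at fixed x gives v²t² + 2Dt − x² = 0, so t = (√(D² + v²x²) − D)/v².
√(D² + v²x²) = √(2.6² + 0.16² × 130²) = 20.96; v² = 0.0256.
t = (20.96 − 2.6)/0.0256 = 717 days (vs. the pure-advection estimate x/v = 812 d).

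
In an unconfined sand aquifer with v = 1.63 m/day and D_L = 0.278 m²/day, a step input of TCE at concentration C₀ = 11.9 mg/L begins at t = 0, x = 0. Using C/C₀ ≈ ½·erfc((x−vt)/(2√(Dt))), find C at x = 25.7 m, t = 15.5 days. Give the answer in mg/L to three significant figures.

For a continuous step input, C/C₀ ≈ ½·erfc((x−vt)/(2√(Dt))).
vt = 1.63 × 15.5 = 25.265 m and 2√(Dt) = 2√(0.278 × 15.5) = 4.152 m.
Argument (x−vt)/(2√(Dt)) = (25.7 − 25.265)/4.152 = 0.1048; ½·erfc(0.1048) = 0.4411.
C = 11.9 × 0.4411 = 5.25 mg/L.

5.25 mg/L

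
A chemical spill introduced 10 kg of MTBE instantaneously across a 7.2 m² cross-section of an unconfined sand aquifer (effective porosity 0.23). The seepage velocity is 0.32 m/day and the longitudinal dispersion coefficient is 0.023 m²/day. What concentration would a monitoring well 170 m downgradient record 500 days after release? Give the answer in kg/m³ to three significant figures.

For an instantaneous plane source, C(x,t) = M/(n_e·A·√(4πDt)) · exp(−(x−vt)²/(4Dt)), with n_e·A the pore (flow) area.
Plume center vt = 0.32 × 500 = 160 m, so the well at 170 m is 10 m downgradient of the peak.
√(4πDt) = 12.02 m, giving peak height M/(n_e·A·√(4πDt)) = 10/(0.23 × 7.2 × 12.02) = 0.5024 kg/m³.
(x−vt)²/(4Dt) = (10)²/(4 × 0.023 × 500) = 2.174; exp(−2.174) = 0.1137.
C = 0.5024 × 0.1137 = 0.0571 kg/m³.

0.0571 kg/m³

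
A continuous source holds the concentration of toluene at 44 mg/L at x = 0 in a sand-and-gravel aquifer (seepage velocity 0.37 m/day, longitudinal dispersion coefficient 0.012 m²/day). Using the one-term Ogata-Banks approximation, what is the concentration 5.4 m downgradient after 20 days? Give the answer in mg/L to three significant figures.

For a continuous step input, C/C₀ ≈ ½·erfc((x−vt)/(2√(Dt))).
vt = 0.37 × 20 = 7.4 m and 2√(Dt) = 2√(0.012 × 20) = 0.9798 m.
Argument (x−vt)/(2√(Dt)) = (5.4 − 7.4)/0.9798 = -2.041; ½·erfc(-2.041) = 0.9981.
C = 44 × 0.9981 = 43.9 mg/L.

43.9 mg/L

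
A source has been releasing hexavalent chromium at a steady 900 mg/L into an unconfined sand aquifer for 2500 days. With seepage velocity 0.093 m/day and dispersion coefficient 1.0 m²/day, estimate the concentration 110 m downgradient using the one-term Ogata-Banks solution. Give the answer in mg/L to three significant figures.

863 mg/L

For a continuous step input, C/C₀ ≈ ½·erfc((x−vt)/(2√(Dt))).
vt = 0.093 × 2500 = 232.5 m and 2√(Dt) = 2√(1.0 × 2500) = 100.0 m.
Argument (x−vt)/(2√(Dt)) = (110 − 232.5)/100.0 = -1.225; ½·erfc(-1.225) = 0.9584.
C = 900 × 0.9584 = 863 mg/L.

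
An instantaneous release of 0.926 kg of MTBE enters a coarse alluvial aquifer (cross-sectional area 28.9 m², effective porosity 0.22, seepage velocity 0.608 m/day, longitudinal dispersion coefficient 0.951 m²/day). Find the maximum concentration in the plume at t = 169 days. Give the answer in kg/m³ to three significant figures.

0.00324 kg/m³

The peak of an instantaneous 1D plume sits at x = vt; there the Gaussian factor is 1 and C_max = M/(n_e·A·√(4πDt)), where n_e·A is the pore area the mass is dissolved in.
√(4πDt) = √(4π × 0.951 × 169) = 44.94 m, so C_max = 0.926/(0.22 × 28.9 × 44.94) = 0.00324 kg/m³.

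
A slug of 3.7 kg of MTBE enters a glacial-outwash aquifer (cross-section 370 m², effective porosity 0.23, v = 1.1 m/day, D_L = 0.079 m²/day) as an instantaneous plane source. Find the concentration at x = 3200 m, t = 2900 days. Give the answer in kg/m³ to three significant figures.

0.000727 kg/m³

For an instantaneous plane source, C(x,t) = M/(n_e·A·√(4πDt)) · exp(−(x−vt)²/(4Dt)), with n_e·A the pore (flow) area.
Plume center vt = 1.1 × 2900 = 3190 m, so the well at 3200 m is 10 m downgradient of the peak.
√(4πDt) = 53.66 m, giving peak height M/(n_e·A·√(4πDt)) = 3.7/(0.23 × 370 × 53.66) = 0.0008103 kg/m³.
(x−vt)²/(4Dt) = (10)²/(4 × 0.079 × 2900) = 0.1091; exp(−0.1091) = 0.8966.
C = 0.0008103 × 0.8966 = 0.000727 kg/m³.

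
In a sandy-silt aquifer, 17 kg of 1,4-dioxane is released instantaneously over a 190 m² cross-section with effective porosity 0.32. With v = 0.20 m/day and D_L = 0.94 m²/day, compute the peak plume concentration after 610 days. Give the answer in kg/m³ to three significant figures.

The peak of an instantaneous 1D plume sits at x = vt; there the Gaussian factor is 1 and C_max = M/(n_e·A·√(4πDt)), where n_e·A is the pore area the mass is dissolved in.
√(4πDt) = √(4π × 0.94 × 610) = 84.89 m, so C_max = 17/(0.32 × 190 × 84.89) = 0.00329 kg/m³.

0.00329 kg/m³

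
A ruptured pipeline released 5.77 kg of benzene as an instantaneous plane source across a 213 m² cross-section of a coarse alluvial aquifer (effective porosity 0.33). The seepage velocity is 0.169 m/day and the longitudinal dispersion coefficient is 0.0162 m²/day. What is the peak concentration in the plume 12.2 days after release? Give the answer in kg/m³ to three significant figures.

0.0521 kg/m³

The peak of an instantaneous 1D plume sits at x = vt; there the Gaussian factor is 1 and C_max = M/(n_e·A·√(4πDt)), where n_e·A is the pore area the mass is dissolved in.
√(4πDt) = √(4π × 0.0162 × 12.2) = 1.576 m, so C_max = 5.77/(0.33 × 213 × 1.576) = 0.0521 kg/m³.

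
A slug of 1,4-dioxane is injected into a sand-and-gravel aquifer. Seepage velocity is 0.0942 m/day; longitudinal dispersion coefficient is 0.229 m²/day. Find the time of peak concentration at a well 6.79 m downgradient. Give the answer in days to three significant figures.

For the 1D instantaneous-source solution, setting ∂C/∂t = 0 at fixed x gives v²t² + 2Dt − x² = 0, so t = (√(D² + v²x²) − D)/v².
√(D² + v²x²) = √(0.229² + 0.0942² × 6.79²) = 0.6794; v² = 0.00887364.
t = (0.6794 − 0.229)/0.00887364 = 50.8 days (vs. the pure-advection estimate x/v = 72.1 d).

50.8 days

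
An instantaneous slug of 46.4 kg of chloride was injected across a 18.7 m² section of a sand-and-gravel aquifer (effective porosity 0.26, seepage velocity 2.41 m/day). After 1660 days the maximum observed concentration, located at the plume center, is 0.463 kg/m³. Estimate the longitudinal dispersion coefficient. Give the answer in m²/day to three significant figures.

0.0204 m²/day

At the plume center C_max = M/(n_e·A·√(4πDt)), so D = M²/(4πt·(n_e·A·C_max)²).
n_e·A·C_max = 0.26 × 18.7 × 0.463 = 2.251 kg/m.
D = 46.4²/(4π × 1660 × 2.251²) = 0.0204 m²/day.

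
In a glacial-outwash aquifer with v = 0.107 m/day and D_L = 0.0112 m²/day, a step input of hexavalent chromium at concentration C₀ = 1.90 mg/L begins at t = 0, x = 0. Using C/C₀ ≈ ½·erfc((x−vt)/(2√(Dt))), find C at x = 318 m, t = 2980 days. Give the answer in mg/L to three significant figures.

1.03 mg/L

For a continuous step input, C/C₀ ≈ ½·erfc((x−vt)/(2√(Dt))).
vt = 0.107 × 2980 = 318.86 m and 2√(Dt) = 2√(0.0112 × 2980) = 11.55 m.
Argument (x−vt)/(2√(Dt)) = (318 − 318.86)/11.55 = -0.07446; ½·erfc(-0.07446) = 0.5419.
C = 1.90 × 0.5419 = 1.03 mg/L.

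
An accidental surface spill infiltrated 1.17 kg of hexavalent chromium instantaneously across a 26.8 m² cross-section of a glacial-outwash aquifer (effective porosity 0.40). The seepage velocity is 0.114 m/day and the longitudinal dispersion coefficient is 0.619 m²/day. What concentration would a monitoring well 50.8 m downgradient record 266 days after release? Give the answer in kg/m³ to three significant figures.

For an instantaneous plane source, C(x,t) = M/(n_e·A·√(4πDt)) · exp(−(x−vt)²/(4Dt)), with n_e·A the pore (flow) area.
Plume center vt = 0.114 × 266 = 30.324 m, so the well at 50.8 m is 20.476 m downgradient of the peak.
√(4πDt) = 45.49 m, giving peak height M/(n_e·A·√(4πDt)) = 1.17/(0.40 × 26.8 × 45.49) = 0.002399 kg/m³.
(x−vt)²/(4Dt) = (20.476)²/(4 × 0.619 × 266) = 0.6366; exp(−0.6366) = 0.5291.
C = 0.002399 × 0.5291 = 0.00127 kg/m³.

0.00127 kg/m³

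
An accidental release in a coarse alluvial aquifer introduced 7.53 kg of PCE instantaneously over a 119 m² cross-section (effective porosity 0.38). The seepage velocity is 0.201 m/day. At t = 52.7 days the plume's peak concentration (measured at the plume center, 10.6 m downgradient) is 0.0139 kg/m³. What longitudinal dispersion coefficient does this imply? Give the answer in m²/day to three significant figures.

At the plume center C_max = M/(n_e·A·√(4πDt)), so D = M²/(4πt·(n_e·A·C_max)²).
n_e·A·C_max = 0.38 × 119 × 0.0139 = 0.6286 kg/m.
D = 7.53²/(4π × 52.7 × 0.6286²) = 0.217 m²/day.

0.217 m²/day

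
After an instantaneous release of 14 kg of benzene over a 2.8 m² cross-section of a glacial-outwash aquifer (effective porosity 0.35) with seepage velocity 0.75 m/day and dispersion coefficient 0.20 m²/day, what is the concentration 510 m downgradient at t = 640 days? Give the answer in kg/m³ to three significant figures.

0.0614 kg/m³

For an instantaneous plane source, C(x,t) = M/(n_e·A·√(4πDt)) · exp(−(x−vt)²/(4Dt)), with n_e·A the pore (flow) area.
Plume center vt = 0.75 × 640 = 480 m, so the well at 510 m is 30 m downgradient of the peak.
√(4πDt) = 40.11 m, giving peak height M/(n_e·A·√(4πDt)) = 14/(0.35 × 2.8 × 40.11) = 0.3562 kg/m³.
(x−vt)²/(4Dt) = (30)²/(4 × 0.20 × 640) = 1.758; exp(−1.758) = 0.1724.
C = 0.3562 × 0.1724 = 0.0614 kg/m³.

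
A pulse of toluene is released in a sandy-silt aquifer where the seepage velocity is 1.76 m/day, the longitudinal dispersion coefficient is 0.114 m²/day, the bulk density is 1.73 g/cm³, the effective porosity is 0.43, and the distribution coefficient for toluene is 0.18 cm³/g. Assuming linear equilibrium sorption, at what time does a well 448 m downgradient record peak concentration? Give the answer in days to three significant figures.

439 days

Retardation factor R = 1 + ρ_b·K_d/n = 1 + 1.73 × 0.18/0.43 = 1.724.
Sorption retards both mechanisms: v_R = v/R = 1.021 m/day, D_R = D/R = 0.06613 m²/day.
Peak time from v_R²t² + 2D_R t − x² = 0: t = (√(D_R² + v_R²x²) − D_R)/v_R².
√(D_R² + v_R²x²) = √(0.06613² + 1.021² × 448²) = 457.4; v_R² = 1.042.
t = (457.4 − 0.06613)/1.042 = 439 days.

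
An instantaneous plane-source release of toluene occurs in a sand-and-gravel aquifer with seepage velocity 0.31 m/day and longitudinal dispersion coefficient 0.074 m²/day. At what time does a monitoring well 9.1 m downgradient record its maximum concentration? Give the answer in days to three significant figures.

28.6 days

For the 1D instantaneous-source solution, setting ∂C/∂t = 0 at fixed x gives v²t² + 2Dt − x² = 0, so t = (√(D² + v²x²) − D)/v².
√(D² + v²x²) = √(0.074² + 0.31² × 9.1²) = 2.822; v² = 0.0961.
t = (2.822 − 0.074)/0.0961 = 28.6 days (vs. the pure-advection estimate x/v = 29.4 d).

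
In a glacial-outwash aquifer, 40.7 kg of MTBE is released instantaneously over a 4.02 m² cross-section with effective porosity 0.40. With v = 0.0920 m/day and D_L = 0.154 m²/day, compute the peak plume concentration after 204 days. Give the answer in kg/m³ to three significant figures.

The peak of an instantaneous 1D plume sits at x = vt; there the Gaussian factor is 1 and C_max = M/(n_e·A·√(4πDt)), where n_e·A is the pore area the mass is dissolved in.
√(4πDt) = √(4π × 0.154 × 204) = 19.87 m, so C_max = 40.7/(0.40 × 4.02 × 19.87) = 1.27 kg/m³.

1.27 kg/m³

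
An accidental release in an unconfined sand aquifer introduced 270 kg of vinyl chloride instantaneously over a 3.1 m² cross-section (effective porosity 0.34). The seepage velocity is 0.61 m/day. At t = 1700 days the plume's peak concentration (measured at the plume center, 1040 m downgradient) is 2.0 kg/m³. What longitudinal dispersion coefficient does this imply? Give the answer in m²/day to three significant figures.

0.768 m²/day

At the plume center C_max = M/(n_e·A·√(4πDt)), so D = M²/(4πt·(n_e·A·C_max)²).
n_e·A·C_max = 0.34 × 3.1 × 2.0 = 2.108 kg/m.
D = 270²/(4π × 1700 × 2.108²) = 0.768 m²/day.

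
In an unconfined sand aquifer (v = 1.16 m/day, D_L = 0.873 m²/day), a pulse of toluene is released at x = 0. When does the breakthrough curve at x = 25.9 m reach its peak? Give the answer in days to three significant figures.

For the 1D instantaneous-source solution, setting ∂C/∂t = 0 at fixed x gives v²t² + 2Dt − x² = 0, so t = (√(D² + v²x²) − D)/v².
√(D² + v²x²) = √(0.873² + 1.16² × 25.9²) = 30.06; v² = 1.3456.
t = (30.06 − 0.873)/1.3456 = 21.7 days (vs. the pure-advection estimate x/v = 22.3 d).

21.7 days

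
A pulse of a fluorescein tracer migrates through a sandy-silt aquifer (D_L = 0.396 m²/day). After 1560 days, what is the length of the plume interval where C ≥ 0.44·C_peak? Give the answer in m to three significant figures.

The plume is Gaussian with σ = √(2Dt) = √(2 × 0.396 × 1560) = 35.15 m.
C/C_peak = exp(−Δx²/(2σ²)) = 0.44 ⇒ Δx = σ·√(−2 ln 0.44) = 35.15 × 1.281 = 45.03 m.
Width = 2Δx = 90.1 m.

90.1 m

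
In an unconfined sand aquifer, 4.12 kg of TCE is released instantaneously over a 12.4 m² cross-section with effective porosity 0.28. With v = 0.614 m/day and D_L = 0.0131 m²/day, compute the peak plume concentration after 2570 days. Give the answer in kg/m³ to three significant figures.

The peak of an instantaneous 1D plume sits at x = vt; there the Gaussian factor is 1 and C_max = M/(n_e·A·√(4πDt)), where n_e·A is the pore area the mass is dissolved in.
√(4πDt) = √(4π × 0.0131 × 2570) = 20.57 m, so C_max = 4.12/(0.28 × 12.4 × 20.57) = 0.0577 kg/m³.

0.0577 kg/m³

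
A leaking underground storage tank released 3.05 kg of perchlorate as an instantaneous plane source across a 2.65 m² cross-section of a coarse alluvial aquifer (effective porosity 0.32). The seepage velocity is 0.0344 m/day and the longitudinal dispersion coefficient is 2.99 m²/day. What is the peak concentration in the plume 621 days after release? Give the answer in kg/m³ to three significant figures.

0.0235 kg/m³

The peak of an instantaneous 1D plume sits at x = vt; there the Gaussian factor is 1 and C_max = M/(n_e·A·√(4πDt)), where n_e·A is the pore area the mass is dissolved in.
√(4πDt) = √(4π × 2.99 × 621) = 152.8 m, so C_max = 3.05/(0.32 × 2.65 × 152.8) = 0.0235 kg/m³.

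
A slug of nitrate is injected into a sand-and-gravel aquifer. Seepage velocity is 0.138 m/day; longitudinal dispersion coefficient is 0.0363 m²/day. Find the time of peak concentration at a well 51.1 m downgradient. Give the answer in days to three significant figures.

368 days

For the 1D instantaneous-source solution, setting ∂C/∂t = 0 at fixed x gives v²t² + 2Dt − x² = 0, so t = (√(D² + v²x²) − D)/v².
√(D² + v²x²) = √(0.0363² + 0.138² × 51.1²) = 7.052; v² = 0.019044.
t = (7.052 − 0.0363)/0.019044 = 368 days (vs. the pure-advection estimate x/v = 370 d).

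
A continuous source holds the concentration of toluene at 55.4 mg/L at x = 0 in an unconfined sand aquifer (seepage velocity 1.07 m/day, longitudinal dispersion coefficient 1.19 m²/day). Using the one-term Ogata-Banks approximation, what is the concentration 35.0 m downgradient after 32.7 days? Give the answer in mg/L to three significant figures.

27.7 mg/L

For a continuous step input, C/C₀ ≈ ½·erfc((x−vt)/(2√(Dt))).
vt = 1.07 × 32.7 = 34.989 m and 2√(Dt) = 2√(1.19 × 32.7) = 12.48 m.
Argument (x−vt)/(2√(Dt)) = (35.0 − 34.989)/12.48 = 0.0008814; ½·erfc(0.0008814) = 0.4995.
C = 55.4 × 0.4995 = 27.7 mg/L.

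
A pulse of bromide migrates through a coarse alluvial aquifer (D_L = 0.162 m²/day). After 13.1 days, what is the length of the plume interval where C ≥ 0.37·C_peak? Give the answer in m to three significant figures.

The plume is Gaussian with σ = √(2Dt) = √(2 × 0.162 × 13.1) = 2.060 m.
C/C_peak = exp(−Δx²/(2σ²)) = 0.37 ⇒ Δx = σ·√(−2 ln 0.37) = 2.060 × 1.410 = 2.905 m.
Width = 2Δx = 5.81 m.

5.81 m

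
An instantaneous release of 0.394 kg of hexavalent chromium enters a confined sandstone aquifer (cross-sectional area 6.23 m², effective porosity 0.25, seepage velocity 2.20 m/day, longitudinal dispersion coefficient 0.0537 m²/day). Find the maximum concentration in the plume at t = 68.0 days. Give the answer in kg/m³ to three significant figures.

0.0373 kg/m³

The peak of an instantaneous 1D plume sits at x = vt; there the Gaussian factor is 1 and C_max = M/(n_e·A·√(4πDt)), where n_e·A is the pore area the mass is dissolved in.
√(4πDt) = √(4π × 0.0537 × 68.0) = 6.774 m, so C_max = 0.394/(0.25 × 6.23 × 6.774) = 0.0373 kg/m³.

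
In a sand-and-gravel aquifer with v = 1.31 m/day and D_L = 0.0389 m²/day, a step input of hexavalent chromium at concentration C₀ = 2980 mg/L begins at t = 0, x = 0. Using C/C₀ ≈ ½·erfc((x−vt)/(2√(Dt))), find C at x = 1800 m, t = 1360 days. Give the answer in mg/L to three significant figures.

For a continuous step input, C/C₀ ≈ ½·erfc((x−vt)/(2√(Dt))).
vt = 1.31 × 1360 = 1781.6 m and 2√(Dt) = 2√(0.0389 × 1360) = 14.55 m.
Argument (x−vt)/(2√(Dt)) = (1800 − 1781.6)/14.55 = 1.265; ½·erfc(1.265) = 0.03681.
C = 2980 × 0.03681 = 110 mg/L.

110 mg/L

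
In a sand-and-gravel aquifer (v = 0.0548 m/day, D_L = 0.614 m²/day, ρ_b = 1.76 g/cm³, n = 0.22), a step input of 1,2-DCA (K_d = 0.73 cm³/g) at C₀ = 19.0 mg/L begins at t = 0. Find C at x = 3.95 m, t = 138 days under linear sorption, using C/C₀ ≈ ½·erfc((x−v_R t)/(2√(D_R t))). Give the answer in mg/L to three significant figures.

Retardation factor R = 1 + ρ_b·K_d/n = 1 + 1.76 × 0.73/0.22 = 6.840.
Sorption retards both mechanisms: v_R = v/R = 0.008012 m/day, D_R = D/R = 0.08977 m²/day.
v_R·t = 0.008012 × 138 = 1.105656 m; 2√(D_R t) = 7.039 m; argument = (3.95 − 1.105656)/7.039 = 0.4041.
C = C₀ × ½·erfc(0.4041) = 19.0 × 0.2838 = 5.39 mg/L.

5.39 mg/L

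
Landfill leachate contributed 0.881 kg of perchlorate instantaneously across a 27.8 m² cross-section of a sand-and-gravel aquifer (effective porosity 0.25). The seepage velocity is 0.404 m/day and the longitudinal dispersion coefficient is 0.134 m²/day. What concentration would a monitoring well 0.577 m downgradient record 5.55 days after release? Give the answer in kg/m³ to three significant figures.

For an instantaneous plane source, C(x,t) = M/(n_e·A·√(4πDt)) · exp(−(x−vt)²/(4Dt)), with n_e·A the pore (flow) area.
Plume center vt = 0.404 × 5.55 = 2.2422 m, so the well at 0.577 m is 1.6652 m upgradient of the peak.
√(4πDt) = 3.057 m, giving peak height M/(n_e·A·√(4πDt)) = 0.881/(0.25 × 27.8 × 3.057) = 0.04147 kg/m³.
(x−vt)²/(4Dt) = (-1.6652)²/(4 × 0.134 × 5.55) = 0.9321; exp(−0.9321) = 0.3937.
C = 0.04147 × 0.3937 = 0.0163 kg/m³.

0.0163 kg/m³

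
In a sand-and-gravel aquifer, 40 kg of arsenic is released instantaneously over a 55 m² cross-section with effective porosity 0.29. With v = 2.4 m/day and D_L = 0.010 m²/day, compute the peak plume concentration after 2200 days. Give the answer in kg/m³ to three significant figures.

The peak of an instantaneous 1D plume sits at x = vt; there the Gaussian factor is 1 and C_max = M/(n_e·A·√(4πDt)), where n_e·A is the pore area the mass is dissolved in.
√(4πDt) = √(4π × 0.010 × 2200) = 16.63 m, so C_max = 40/(0.29 × 55 × 16.63) = 0.151 kg/m³.

0.151 kg/m³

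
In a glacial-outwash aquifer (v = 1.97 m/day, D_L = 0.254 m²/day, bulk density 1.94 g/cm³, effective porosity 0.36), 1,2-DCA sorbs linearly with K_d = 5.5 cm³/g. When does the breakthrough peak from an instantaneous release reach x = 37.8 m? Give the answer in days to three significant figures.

Retardation factor R = 1 + ρ_b·K_d/n = 1 + 1.94 × 5.5/0.36 = 30.64.
Sorption retards both mechanisms: v_R = v/R = 0.06430 m/day, D_R = D/R = 0.008290 m²/day.
Peak time from v_R²t² + 2D_R t − x² = 0: t = (√(D_R² + v_R²x²) − D_R)/v_R².
√(D_R² + v_R²x²) = √(0.008290² + 0.06430² × 37.8²) = 2.431; v_R² = 0.004134.
t = (2.431 − 0.008290)/0.004134 = 586 days.

586 days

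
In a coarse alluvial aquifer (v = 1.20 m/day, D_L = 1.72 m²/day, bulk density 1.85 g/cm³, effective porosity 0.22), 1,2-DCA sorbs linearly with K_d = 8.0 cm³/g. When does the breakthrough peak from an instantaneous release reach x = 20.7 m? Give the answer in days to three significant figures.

1100 days

Retardation factor R = 1 + ρ_b·K_d/n = 1 + 1.85 × 8.0/0.22 = 68.27.
Sorption retards both mechanisms: v_R = v/R = 0.01758 m/day, D_R = D/R = 0.02519 m²/day.
Peak time from v_R²t² + 2D_R t − x² = 0: t = (√(D_R² + v_R²x²) − D_R)/v_R².
√(D_R² + v_R²x²) = √(0.02519² + 0.01758² × 20.7²) = 0.3648; v_R² = 0.0003091.
t = (0.3648 − 0.02519)/0.0003091 = 1100 days.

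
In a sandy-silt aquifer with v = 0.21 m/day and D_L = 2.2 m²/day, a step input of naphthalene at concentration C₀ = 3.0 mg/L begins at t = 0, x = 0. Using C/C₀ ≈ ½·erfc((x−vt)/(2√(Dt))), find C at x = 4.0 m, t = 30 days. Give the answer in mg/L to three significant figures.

For a continuous step input, C/C₀ ≈ ½·erfc((x−vt)/(2√(Dt))).
vt = 0.21 × 30 = 6.3 m and 2√(Dt) = 2√(2.2 × 30) = 16.25 m.
Argument (x−vt)/(2√(Dt)) = (4.0 − 6.3)/16.25 = -0.1415; ½·erfc(-0.1415) = 0.5793.
C = 3.0 × 0.5793 = 1.74 mg/L.

1.74 mg/L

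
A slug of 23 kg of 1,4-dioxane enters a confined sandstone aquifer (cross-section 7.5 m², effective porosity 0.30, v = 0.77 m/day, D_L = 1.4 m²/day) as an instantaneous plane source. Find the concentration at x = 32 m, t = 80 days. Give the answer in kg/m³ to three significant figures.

0.0385 kg/m³

For an instantaneous plane source, C(x,t) = M/(n_e·A·√(4πDt)) · exp(−(x−vt)²/(4Dt)), with n_e·A the pore (flow) area.
Plume center vt = 0.77 × 80 = 61.6 m, so the well at 32 m is 29.6 m upgradient of the peak.
√(4πDt) = 37.52 m, giving peak height M/(n_e·A·√(4πDt)) = 23/(0.30 × 7.5 × 37.52) = 0.2724 kg/m³.
(x−vt)²/(4Dt) = (-29.6)²/(4 × 1.4 × 80) = 1.956; exp(−1.956) = 0.1414.
C = 0.2724 × 0.1414 = 0.0385 kg/m³.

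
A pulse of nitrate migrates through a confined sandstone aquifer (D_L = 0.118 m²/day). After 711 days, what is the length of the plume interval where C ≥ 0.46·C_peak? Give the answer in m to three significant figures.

The plume is Gaussian with σ = √(2Dt) = √(2 × 0.118 × 711) = 12.95 m.
C/C_peak = exp(−Δx²/(2σ²)) = 0.46 ⇒ Δx = σ·√(−2 ln 0.46) = 12.95 × 1.246 = 16.14 m.
Width = 2Δx = 32.3 m.

32.3 m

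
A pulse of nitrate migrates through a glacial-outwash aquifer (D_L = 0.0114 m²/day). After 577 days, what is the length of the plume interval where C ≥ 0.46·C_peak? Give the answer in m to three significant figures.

9.04 m

The plume is Gaussian with σ = √(2Dt) = √(2 × 0.0114 × 577) = 3.627 m.
C/C_peak = exp(−Δx²/(2σ²)) = 0.46 ⇒ Δx = σ·√(−2 ln 0.46) = 3.627 × 1.246 = 4.519 m.
Width = 2Δx = 9.04 m.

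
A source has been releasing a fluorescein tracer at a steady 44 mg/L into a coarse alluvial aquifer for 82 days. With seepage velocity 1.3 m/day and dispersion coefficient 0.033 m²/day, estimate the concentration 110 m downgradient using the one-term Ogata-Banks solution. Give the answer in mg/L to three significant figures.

For a continuous step input, C/C₀ ≈ ½·erfc((x−vt)/(2√(Dt))).
vt = 1.3 × 82 = 106.6 m and 2√(Dt) = 2√(0.033 × 82) = 3.290 m.
Argument (x−vt)/(2√(Dt)) = (110 − 106.6)/3.290 = 1.033; ½·erfc(1.033) = 0.07202.
C = 44 × 0.07202 = 3.17 mg/L.

3.17 mg/L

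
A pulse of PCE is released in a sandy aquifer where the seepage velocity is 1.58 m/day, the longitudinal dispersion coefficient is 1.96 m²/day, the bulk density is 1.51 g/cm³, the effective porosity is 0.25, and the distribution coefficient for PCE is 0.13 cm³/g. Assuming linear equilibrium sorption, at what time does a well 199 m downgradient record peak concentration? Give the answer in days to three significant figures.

Retardation factor R = 1 + ρ_b·K_d/n = 1 + 1.51 × 0.13/0.25 = 1.785.
Sorption retards both mechanisms: v_R = v/R = 0.8852 m/day, D_R = D/R = 1.098 m²/day.
Peak time from v_R²t² + 2D_R t − x² = 0: t = (√(D_R² + v_R²x²) − D_R)/v_R².
√(D_R² + v_R²x²) = √(1.098² + 0.8852² × 199²) = 176.2; v_R² = 0.7836.
t = (176.2 − 1.098)/0.7836 = 223 days.

223 days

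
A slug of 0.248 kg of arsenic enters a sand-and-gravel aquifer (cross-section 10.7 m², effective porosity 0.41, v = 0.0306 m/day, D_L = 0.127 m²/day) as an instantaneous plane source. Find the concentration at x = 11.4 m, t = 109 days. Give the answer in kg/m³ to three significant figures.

For an instantaneous plane source, C(x,t) = M/(n_e·A·√(4πDt)) · exp(−(x−vt)²/(4Dt)), with n_e·A the pore (flow) area.
Plume center vt = 0.0306 × 109 = 3.3354 m, so the well at 11.4 m is 8.0646 m downgradient of the peak.
√(4πDt) = 13.19 m, giving peak height M/(n_e·A·√(4πDt)) = 0.248/(0.41 × 10.7 × 13.19) = 0.004286 kg/m³.
(x−vt)²/(4Dt) = (8.0646)²/(4 × 0.127 × 109) = 1.175; exp(−1.175) = 0.3088.
C = 0.004286 × 0.3088 = 0.00132 kg/m³.

0.00132 kg/m³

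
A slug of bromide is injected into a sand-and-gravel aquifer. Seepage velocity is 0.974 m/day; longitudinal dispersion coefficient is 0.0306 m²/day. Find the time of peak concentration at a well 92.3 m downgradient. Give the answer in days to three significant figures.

94.7 days

For the 1D instantaneous-source solution, setting ∂C/∂t = 0 at fixed x gives v²t² + 2Dt − x² = 0, so t = (√(D² + v²x²) − D)/v².
√(D² + v²x²) = √(0.0306² + 0.974² × 92.3²) = 89.90; v² = 0.948676.
t = (89.90 − 0.0306)/0.948676 = 94.7 days (vs. the pure-advection estimate x/v = 94.8 d).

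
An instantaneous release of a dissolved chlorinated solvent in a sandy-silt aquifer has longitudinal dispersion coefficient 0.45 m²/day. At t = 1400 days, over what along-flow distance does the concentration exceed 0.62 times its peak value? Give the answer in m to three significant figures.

69.4 m

The plume is Gaussian with σ = √(2Dt) = √(2 × 0.45 × 1400) = 35.50 m.
C/C_peak = exp(−Δx²/(2σ²)) = 0.62 ⇒ Δx = σ·√(−2 ln 0.62) = 35.50 × 0.9778 = 34.71 m.
Width = 2Δx = 69.4 m.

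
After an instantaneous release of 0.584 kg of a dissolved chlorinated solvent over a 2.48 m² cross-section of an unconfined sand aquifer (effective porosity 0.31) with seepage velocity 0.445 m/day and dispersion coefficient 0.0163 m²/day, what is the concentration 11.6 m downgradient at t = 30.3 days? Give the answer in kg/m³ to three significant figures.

For an instantaneous plane source, C(x,t) = M/(n_e·A·√(4πDt)) · exp(−(x−vt)²/(4Dt)), with n_e·A the pore (flow) area.
Plume center vt = 0.445 × 30.3 = 13.4835 m, so the well at 11.6 m is 1.8835 m upgradient of the peak.
√(4πDt) = 2.491 m, giving peak height M/(n_e·A·√(4πDt)) = 0.584/(0.31 × 2.48 × 2.491) = 0.3049 kg/m³.
(x−vt)²/(4Dt) = (-1.8835)²/(4 × 0.0163 × 30.3) = 1.796; exp(−1.796) = 0.1660.
C = 0.3049 × 0.1660 = 0.0506 kg/m³.

0.0506 kg/m³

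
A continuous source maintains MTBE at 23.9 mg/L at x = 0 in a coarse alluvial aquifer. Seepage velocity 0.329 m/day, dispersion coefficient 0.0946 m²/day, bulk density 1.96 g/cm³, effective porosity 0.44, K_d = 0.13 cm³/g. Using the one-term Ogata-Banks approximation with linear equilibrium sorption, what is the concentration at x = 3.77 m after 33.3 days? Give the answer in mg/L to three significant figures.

Retardation factor R = 1 + ρ_b·K_d/n = 1 + 1.96 × 0.13/0.44 = 1.579.
Sorption retards both mechanisms: v_R = v/R = 0.2084 m/day, D_R = D/R = 0.05991 m²/day.
v_R·t = 0.2084 × 33.3 = 6.93972 m; 2√(D_R t) = 2.825 m; argument = (3.77 − 6.93972)/2.825 = -1.122.
C = C₀ × ½·erfc(-1.122) = 23.9 × 0.9437 = 22.6 mg/L.

22.6 mg/L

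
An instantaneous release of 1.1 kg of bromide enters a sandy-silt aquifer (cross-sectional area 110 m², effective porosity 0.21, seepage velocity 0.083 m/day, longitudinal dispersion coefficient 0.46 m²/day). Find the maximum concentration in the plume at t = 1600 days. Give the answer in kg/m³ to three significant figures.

0.000495 kg/m³

The peak of an instantaneous 1D plume sits at x = vt; there the Gaussian factor is 1 and C_max = M/(n_e·A·√(4πDt)), where n_e·A is the pore area the mass is dissolved in.
√(4πDt) = √(4π × 0.46 × 1600) = 96.17 m, so C_max = 1.1/(0.21 × 110 × 96.17) = 0.000495 kg/m³.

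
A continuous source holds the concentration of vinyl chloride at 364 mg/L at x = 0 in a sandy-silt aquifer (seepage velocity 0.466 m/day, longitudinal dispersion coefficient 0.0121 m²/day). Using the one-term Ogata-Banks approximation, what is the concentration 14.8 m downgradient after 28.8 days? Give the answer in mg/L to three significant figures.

For a continuous step input, C/C₀ ≈ ½·erfc((x−vt)/(2√(Dt))).
vt = 0.466 × 28.8 = 13.4208 m and 2√(Dt) = 2√(0.0121 × 28.8) = 1.181 m.
Argument (x−vt)/(2√(Dt)) = (14.8 − 13.4208)/1.181 = 1.168; ½·erfc(1.168) = 0.04929.
C = 364 × 0.04929 = 17.9 mg/L.

17.9 mg/L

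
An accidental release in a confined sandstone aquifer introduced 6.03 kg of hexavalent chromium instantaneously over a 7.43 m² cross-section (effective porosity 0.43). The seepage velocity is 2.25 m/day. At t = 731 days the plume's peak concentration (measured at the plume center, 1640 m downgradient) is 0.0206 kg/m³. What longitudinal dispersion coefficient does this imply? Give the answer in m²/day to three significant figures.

At the plume center C_max = M/(n_e·A·√(4πDt)), so D = M²/(4πt·(n_e·A·C_max)²).
n_e·A·C_max = 0.43 × 7.43 × 0.0206 = 0.06581 kg/m.
D = 6.03²/(4π × 731 × 0.06581²) = 0.914 m²/day.

0.914 m²/day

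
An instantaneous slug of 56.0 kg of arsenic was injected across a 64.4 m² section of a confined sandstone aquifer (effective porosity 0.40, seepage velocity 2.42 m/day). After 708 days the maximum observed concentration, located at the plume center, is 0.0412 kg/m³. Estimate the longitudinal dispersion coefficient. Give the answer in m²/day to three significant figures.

0.313 m²/day

At the plume center C_max = M/(n_e·A·√(4πDt)), so D = M²/(4πt·(n_e·A·C_max)²).
n_e·A·C_max = 0.40 × 64.4 × 0.0412 = 1.061 kg/m.
D = 56.0²/(4π × 708 × 1.061²) = 0.313 m²/day.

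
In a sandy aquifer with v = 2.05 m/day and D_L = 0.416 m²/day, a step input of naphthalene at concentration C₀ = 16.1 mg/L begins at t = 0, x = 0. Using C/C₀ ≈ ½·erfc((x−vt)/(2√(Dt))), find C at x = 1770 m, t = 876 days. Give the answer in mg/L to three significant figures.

13.4 mg/L

For a continuous step input, C/C₀ ≈ ½·erfc((x−vt)/(2√(Dt))).
vt = 2.05 × 876 = 1795.8 m and 2√(Dt) = 2√(0.416 × 876) = 38.18 m.
Argument (x−vt)/(2√(Dt)) = (1770 − 1795.8)/38.18 = -0.6757; ½·erfc(-0.6757) = 0.8304.
C = 16.1 × 0.8304 = 13.4 mg/L.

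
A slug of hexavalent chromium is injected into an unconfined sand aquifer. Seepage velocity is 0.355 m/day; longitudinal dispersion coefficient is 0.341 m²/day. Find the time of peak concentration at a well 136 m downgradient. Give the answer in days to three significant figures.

For the 1D instantaneous-source solution, setting ∂C/∂t = 0 at fixed x gives v²t² + 2Dt − x² = 0, so t = (√(D² + v²x²) − D)/v².
√(D² + v²x²) = √(0.341² + 0.355² × 136²) = 48.28; v² = 0.126025.
t = (48.28 − 0.341)/0.126025 = 380 days (vs. the pure-advection estimate x/v = 383 d).

380 days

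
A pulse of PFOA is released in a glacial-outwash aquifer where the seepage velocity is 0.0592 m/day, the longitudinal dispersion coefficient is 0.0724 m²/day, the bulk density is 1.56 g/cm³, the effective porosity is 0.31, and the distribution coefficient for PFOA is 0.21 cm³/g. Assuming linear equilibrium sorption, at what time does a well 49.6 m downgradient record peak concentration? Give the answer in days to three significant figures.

1680 days

Retardation factor R = 1 + ρ_b·K_d/n = 1 + 1.56 × 0.21/0.31 = 2.057.
Sorption retards both mechanisms: v_R = v/R = 0.02878 m/day, D_R = D/R = 0.03520 m²/day.
Peak time from v_R²t² + 2D_R t − x² = 0: t = (√(D_R² + v_R²x²) − D_R)/v_R².
√(D_R² + v_R²x²) = √(0.03520² + 0.02878² × 49.6²) = 1.428; v_R² = 0.0008283.
t = (1.428 − 0.03520)/0.0008283 = 1680 days.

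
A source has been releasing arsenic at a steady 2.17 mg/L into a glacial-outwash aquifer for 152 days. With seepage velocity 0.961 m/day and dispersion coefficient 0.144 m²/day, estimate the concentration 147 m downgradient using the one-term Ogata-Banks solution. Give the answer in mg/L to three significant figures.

For a continuous step input, C/C₀ ≈ ½·erfc((x−vt)/(2√(Dt))).
vt = 0.961 × 152 = 146.072 m and 2√(Dt) = 2√(0.144 × 152) = 9.357 m.
Argument (x−vt)/(2√(Dt)) = (147 − 146.072)/9.357 = 0.09918; ½·erfc(0.09918) = 0.4442.
C = 2.17 × 0.4442 = 0.964 mg/L.

0.964 mg/L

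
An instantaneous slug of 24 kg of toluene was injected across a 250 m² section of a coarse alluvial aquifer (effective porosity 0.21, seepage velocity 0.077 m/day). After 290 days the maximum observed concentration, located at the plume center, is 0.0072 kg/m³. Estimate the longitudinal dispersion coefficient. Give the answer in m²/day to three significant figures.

At the plume center C_max = M/(n_e·A·√(4πDt)), so D = M²/(4πt·(n_e·A·C_max)²).
n_e·A·C_max = 0.21 × 250 × 0.0072 = 0.3780 kg/m.
D = 24²/(4π × 290 × 0.3780²) = 1.11 m²/day.

1.11 m²/day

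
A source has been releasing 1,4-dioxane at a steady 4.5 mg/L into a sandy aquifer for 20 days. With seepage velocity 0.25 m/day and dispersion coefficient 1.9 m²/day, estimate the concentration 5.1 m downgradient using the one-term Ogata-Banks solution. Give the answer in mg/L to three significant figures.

2.23 mg/L

For a continuous step input, C/C₀ ≈ ½·erfc((x−vt)/(2√(Dt))).
vt = 0.25 × 20 = 5 m and 2√(Dt) = 2√(1.9 × 20) = 12.33 m.
Argument (x−vt)/(2√(Dt)) = (5.1 − 5)/12.33 = 0.008110; ½·erfc(0.008110) = 0.4954.
C = 4.5 × 0.4954 = 2.23 mg/L.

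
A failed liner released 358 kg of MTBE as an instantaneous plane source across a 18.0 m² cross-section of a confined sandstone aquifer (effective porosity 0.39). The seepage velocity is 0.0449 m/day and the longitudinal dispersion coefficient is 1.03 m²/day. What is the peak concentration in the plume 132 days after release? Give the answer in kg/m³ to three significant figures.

1.23 kg/m³

The peak of an instantaneous 1D plume sits at x = vt; there the Gaussian factor is 1 and C_max = M/(n_e·A·√(4πDt)), where n_e·A is the pore area the mass is dissolved in.
√(4πDt) = √(4π × 1.03 × 132) = 41.33 m, so C_max = 358/(0.39 × 18.0 × 41.33) = 1.23 kg/m³.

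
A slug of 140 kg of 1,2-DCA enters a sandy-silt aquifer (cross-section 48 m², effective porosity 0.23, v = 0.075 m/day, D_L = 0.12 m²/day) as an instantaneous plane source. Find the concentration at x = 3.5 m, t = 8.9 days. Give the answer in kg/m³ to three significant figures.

For an instantaneous plane source, C(x,t) = M/(n_e·A·√(4πDt)) · exp(−(x−vt)²/(4Dt)), with n_e·A the pore (flow) area.
Plume center vt = 0.075 × 8.9 = 0.6675 m, so the well at 3.5 m is 2.8325 m downgradient of the peak.
√(4πDt) = 3.663 m, giving peak height M/(n_e·A·√(4πDt)) = 140/(0.23 × 48 × 3.663) = 3.462 kg/m³.
(x−vt)²/(4Dt) = (2.8325)²/(4 × 0.12 × 8.9) = 1.878; exp(−1.878) = 0.1529.
C = 3.462 × 0.1529 = 0.529 kg/m³.

0.529 kg/m³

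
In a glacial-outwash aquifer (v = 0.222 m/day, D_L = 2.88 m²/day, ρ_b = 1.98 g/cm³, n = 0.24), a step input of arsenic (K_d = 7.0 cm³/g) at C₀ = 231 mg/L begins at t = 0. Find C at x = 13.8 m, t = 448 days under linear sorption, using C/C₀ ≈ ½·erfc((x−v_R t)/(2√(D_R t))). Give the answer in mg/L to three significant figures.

Retardation factor R = 1 + ρ_b·K_d/n = 1 + 1.98 × 7.0/0.24 = 58.75.
Sorption retards both mechanisms: v_R = v/R = 0.003779 m/day, D_R = D/R = 0.04902 m²/day.
v_R·t = 0.003779 × 448 = 1.692992 m; 2√(D_R t) = 9.373 m; argument = (13.8 − 1.692992)/9.373 = 1.292.
C = C₀ × ½·erfc(1.292) = 231 × 0.03384 = 7.82 mg/L.

7.82 mg/L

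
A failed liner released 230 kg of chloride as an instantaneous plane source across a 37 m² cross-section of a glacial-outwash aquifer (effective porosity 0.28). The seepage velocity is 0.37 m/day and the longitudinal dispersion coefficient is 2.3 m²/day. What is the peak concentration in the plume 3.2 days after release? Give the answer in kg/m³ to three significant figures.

2.31 kg/m³

The peak of an instantaneous 1D plume sits at x = vt; there the Gaussian factor is 1 and C_max = M/(n_e·A·√(4πDt)), where n_e·A is the pore area the mass is dissolved in.
√(4πDt) = √(4π × 2.3 × 3.2) = 9.617 m, so C_max = 230/(0.28 × 37 × 9.617) = 2.31 kg/m³.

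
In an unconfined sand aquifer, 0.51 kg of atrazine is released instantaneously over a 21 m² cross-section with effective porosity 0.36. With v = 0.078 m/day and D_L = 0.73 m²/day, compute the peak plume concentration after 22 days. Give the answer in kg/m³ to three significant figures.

0.00475 kg/m³

The peak of an instantaneous 1D plume sits at x = vt; there the Gaussian factor is 1 and C_max = M/(n_e·A·√(4πDt)), where n_e·A is the pore area the mass is dissolved in.
√(4πDt) = √(4π × 0.73 × 22) = 14.21 m, so C_max = 0.51/(0.36 × 21 × 14.21) = 0.00475 kg/m³.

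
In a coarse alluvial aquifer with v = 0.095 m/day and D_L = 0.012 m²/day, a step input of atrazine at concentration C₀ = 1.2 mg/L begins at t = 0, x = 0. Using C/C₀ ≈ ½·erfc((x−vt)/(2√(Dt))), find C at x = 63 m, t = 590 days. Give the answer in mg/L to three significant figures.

For a continuous step input, C/C₀ ≈ ½·erfc((x−vt)/(2√(Dt))).
vt = 0.095 × 590 = 56.05 m and 2√(Dt) = 2√(0.012 × 590) = 5.322 m.
Argument (x−vt)/(2√(Dt)) = (63 − 56.05)/5.322 = 1.306; ½·erfc(1.306) = 0.03238.
C = 1.2 × 0.03238 = 0.0389 mg/L.

0.0389 mg/L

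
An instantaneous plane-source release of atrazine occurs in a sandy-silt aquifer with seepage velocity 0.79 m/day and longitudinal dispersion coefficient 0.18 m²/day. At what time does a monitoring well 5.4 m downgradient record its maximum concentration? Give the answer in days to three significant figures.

For the 1D instantaneous-source solution, setting ∂C/∂t = 0 at fixed x gives v²t² + 2Dt − x² = 0, so t = (√(D² + v²x²) − D)/v².
√(D² + v²x²) = √(0.18² + 0.79² × 5.4²) = 4.270; v² = 0.6241.
t = (4.270 − 0.18)/0.6241 = 6.55 days (vs. the pure-advection estimate x/v = 6.84 d).

6.55 days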